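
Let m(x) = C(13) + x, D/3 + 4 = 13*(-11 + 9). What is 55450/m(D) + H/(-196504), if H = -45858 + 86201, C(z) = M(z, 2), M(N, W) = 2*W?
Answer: -5449808149/8449672 ≈ -644.97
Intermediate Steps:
D = -90 (D = -12 + 3*(13*(-11 + 9)) = -12 + 3*(13*(-2)) = -12 + 3*(-26) = -12 - 78 = -90)
C(z) = 4 (C(z) = 2*2 = 4)
H = 40343
m(x) = 4 + x
55450/m(D) + H/(-196504) = 55450/(4 - 90) + 40343/(-196504) = 55450/(-86) + 40343*(-1/196504) = 55450*(-1/86) - 40343/196504 = -27725/43 - 40343/196504 = -5449808149/8449672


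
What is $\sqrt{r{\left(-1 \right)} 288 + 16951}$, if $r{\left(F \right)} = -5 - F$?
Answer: $\sqrt{15799} \approx 125.69$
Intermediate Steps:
$\sqrt{r{\left(-1 \right)} 288 + 16951} = \sqrt{\left(-5 - -1\right) 288 + 16951} = \sqrt{\left(-5 + 1\right) 288 + 16951} = \sqrt{\left(-4\right) 288 + 16951} = \sqrt{-1152 + 16951} = \sqrt{15799}$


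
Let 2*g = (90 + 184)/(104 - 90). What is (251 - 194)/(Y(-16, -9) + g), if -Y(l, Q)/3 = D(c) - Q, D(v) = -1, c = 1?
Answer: -798/199 ≈ -4.0100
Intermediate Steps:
g = 137/14 (g = ((90 + 184)/(104 - 90))/2 = (274/14)/2 = (274*(1/14))/2 = (1/2)*(137/7) = 137/14 ≈ 9.7857)
Y(l, Q) = 3 + 3*Q (Y(l, Q) = -3*(-1 - Q) = 3 + 3*Q)
(251 - 194)/(Y(-16, -9) + g) = (251 - 194)/((3 + 3*(-9)) + 137/14) = 57/((3 - 27) + 137/14) = 57/(-24 + 137/14) = 57/(-199/14) = 57*(-14/199) = -798/199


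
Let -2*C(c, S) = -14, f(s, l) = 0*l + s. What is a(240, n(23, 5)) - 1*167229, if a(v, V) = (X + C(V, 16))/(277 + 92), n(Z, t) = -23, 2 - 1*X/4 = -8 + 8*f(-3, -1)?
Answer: -61707358/369 ≈ -1.6723e+5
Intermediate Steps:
f(s, l) = s (f(s, l) = 0 + s = s)
C(c, S) = 7 (C(c, S) = -1/2*(-14) = 7)
X = 136 (X = 8 - 4*(-8 + 8*(-3)) = 8 - 4*(-8 - 24) = 8 - 4*(-32) = 8 + 128 = 136)
a(v, V) = 143/369 (a(v, V) = (136 + 7)/(277 + 92) = 143/369)
a(240, n(23, 5)) - 1*167229 = 143/369 - 1*167229 = 143/369 - 167229 = -61707358/369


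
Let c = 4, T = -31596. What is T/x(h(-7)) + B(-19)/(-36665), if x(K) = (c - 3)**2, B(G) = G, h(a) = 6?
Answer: -1158467321/36665 ≈ -31596.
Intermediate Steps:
x(K) = 1 (x(K) = (4 - 3)**2 = 1**2 = 1)
T/x(h(-7)) + B(-19)/(-36665) = -31596/1 - 19/(-36665) = -31596*1 - 19*(-1/36665) = -31596 + 19/36665 = -1158467321/36665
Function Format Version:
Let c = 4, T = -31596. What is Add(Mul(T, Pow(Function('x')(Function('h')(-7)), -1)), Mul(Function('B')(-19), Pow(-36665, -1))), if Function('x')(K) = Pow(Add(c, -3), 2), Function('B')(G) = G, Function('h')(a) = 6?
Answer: Rational(-1158467321, 36665) ≈ -31596.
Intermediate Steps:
Function('x')(K) = 1 (Function('x')(K) = Pow(Add(4, -3), 2) = Pow(1, 2) = 1)
Add(Mul(T, Pow(Function('x')(Function('h')(-7)), -1)), Mul(Function('B')(-19), Pow(-36665, -1))) = Add(Mul(-31596, Pow(1, -1)), Mul(-19, Pow(-36665, -1))) = Add(Mul(-31596, 1), Mul(-19, Rational(-1, 36665))) = Add(-31596, Rational(19, 36665)) = Rational(-1158467321, 36665)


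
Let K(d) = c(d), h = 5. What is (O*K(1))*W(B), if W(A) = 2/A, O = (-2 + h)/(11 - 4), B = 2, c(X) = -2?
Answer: -6/7 ≈ -0.85714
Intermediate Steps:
K(d) = -2
O = 3/7 (O = (-2 + 5)/(11 - 4) = 3/7 ≈ 0.42857)
(O*K(1))*W(B) = ((3/7)*(-2))*(2/2) = -12/(7*2) = -6/7*1 = -6/7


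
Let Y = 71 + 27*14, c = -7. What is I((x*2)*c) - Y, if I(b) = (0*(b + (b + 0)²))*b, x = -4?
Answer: -449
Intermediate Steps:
Y = 449 (Y = 71 + 378 = 449)
I(b) = 0 (I(b) = (0*(b + b²))*b = 0*b = 0)
I((x*2)*c) - Y = 0 - 1*449 = 0 - 449 = -449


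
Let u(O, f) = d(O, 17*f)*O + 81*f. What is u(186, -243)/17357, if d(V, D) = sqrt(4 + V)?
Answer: -19683/17357 + 186*sqrt(190)/17357 ≈ -0.98630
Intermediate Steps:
u(O, f) = 81*f + O*sqrt(4 + O) (u(O, f) = sqrt(4 + O)*O + 81*f = O*sqrt(4 + O) + 81*f = 81*f + O*sqrt(4 + O))
u(186, -243)/17357 = (81*(-243) + 186*sqrt(4 + 186))/17357 = (-19683 + 186*sqrt(190))*(1/17357) = -19683/17357 + 186*sqrt(190)/17357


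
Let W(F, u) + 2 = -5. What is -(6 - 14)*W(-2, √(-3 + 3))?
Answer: -56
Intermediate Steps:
W(F, u) = -7 (W(F, u) = -2 - 5 = -7)
-(6 - 14)*W(-2, √(-3 + 3)) = -(6 - 14)*(-7) = -(-8)*(-7) = -1*56 = -56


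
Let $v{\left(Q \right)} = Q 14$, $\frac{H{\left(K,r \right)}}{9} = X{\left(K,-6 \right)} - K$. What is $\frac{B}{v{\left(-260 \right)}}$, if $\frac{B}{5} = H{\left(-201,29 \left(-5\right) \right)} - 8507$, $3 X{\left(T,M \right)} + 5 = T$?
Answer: $\frac{1829}{182} \approx 10.049$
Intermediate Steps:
$X{\left(T,M \right)} = - \frac{5}{3} + \frac{T}{3}$
$H{\left(K,r \right)} = -15 - 6 K$ ($H{\left(K,r \right)} = 9 \left(\left(- \frac{5}{3} + \frac{K}{3}\right) - K\right) = 9 \left(- \frac{5}{3} - \frac{2 K}{3}\right) = -15 - 6 K$)
$v{\left(Q \right)} = 14 Q$
$B = -36580$ ($B = 5 \left(\left(-15 - -1206\right) - 8507\right) = 5 \left(\left(-15 + 1206\right) - 8507\right) = 5 \left(1191 - 8507\right) = 5 \left(-7316\right) = -36580$)
$\frac{B}{v{\left(-260 \right)}} = - \frac{36580}{14 \left(-260\right)} = - \frac{36580}{-3640} = \left(-36580\right) \left(- \frac{1}{3640}\right) = \frac{1829}{182}$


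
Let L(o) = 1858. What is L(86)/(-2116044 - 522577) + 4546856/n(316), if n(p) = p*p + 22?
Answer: 5998622076126/131770094119 ≈ 45.523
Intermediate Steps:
n(p) = 22 + p² (n(p) = p² + 22 = 22 + p²)
L(86)/(-2116044 - 522577) + 4546856/n(316) = 1858/(-2116044 - 522577) + 4546856/(22 + 316²) = 1858/(-2638621) + 4546856/(22 + 99856) = 1858*(-1/2638621) + 4546856/99878 = -1858/2638621 + 4546856*(1/99878) = -1858/2638621 + 2273428/49939 = 5998622076126/131770094119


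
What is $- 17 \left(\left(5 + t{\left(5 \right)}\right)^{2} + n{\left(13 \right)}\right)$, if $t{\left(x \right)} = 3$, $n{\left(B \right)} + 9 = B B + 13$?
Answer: $-4029$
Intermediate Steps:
$n{\left(B \right)} = 4 + B^{2}$ ($n{\left(B \right)} = -9 + \left(B B + 13\right) = -9 + \left(B^{2} + 13\right) = -9 + \left(13 + B^{2}\right) = 4 + B^{2}$)
$- 17 \left(\left(5 + t{\left(5 \right)}\right)^{2} + n{\left(13 \right)}\right) = - 17 \left(\left(5 + 3\right)^{2} + \left(4 + 13^{2}\right)\right) = - 17 \left(8^{2} + \left(4 + 169\right)\right) = - 17 \left(64 + 173\right) = \left(-17\right) 237 = -4029$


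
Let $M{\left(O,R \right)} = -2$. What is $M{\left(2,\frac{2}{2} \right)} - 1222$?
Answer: $-1224$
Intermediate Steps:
$M{\left(2,\frac{2}{2} \right)} - 1222 = -2 - 1222 = -1224$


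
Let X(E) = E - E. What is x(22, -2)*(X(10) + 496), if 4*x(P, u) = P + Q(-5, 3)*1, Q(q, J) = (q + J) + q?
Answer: 1860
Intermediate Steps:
Q(q, J) = J + 2*q (Q(q, J) = (J + q) + q = J + 2*q)
x(P, u) = -7/4 + P/4 (x(P, u) = (P + (3 + 2*(-5))*1)/4 = (P + (3 - 10)*1)/4 = (P - 7*1)/4 = (P - 7)/4 = (-7 + P)/4 = -7/4 + P/4)
X(E) = 0
x(22, -2)*(X(10) + 496) = (-7/4 + (¼)*22)*(0 + 496) = (-7/4 + 11/2)*496 = (15/4)*496 = 1860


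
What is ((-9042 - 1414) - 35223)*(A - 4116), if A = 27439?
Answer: -1065371317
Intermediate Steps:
((-9042 - 1414) - 35223)*(A - 4116) = ((-9042 - 1414) - 35223)*(27439 - 4116) = (-10456 - 35223)*23323 = -45679*23323 = -1065371317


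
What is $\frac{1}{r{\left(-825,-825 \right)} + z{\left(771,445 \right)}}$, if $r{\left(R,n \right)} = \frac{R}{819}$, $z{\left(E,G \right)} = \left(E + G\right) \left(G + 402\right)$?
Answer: $\frac{273}{281176621} \approx 9.7092 \cdot 10^{-7}$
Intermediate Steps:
$z{\left(E,G \right)} = \left(402 + G\right) \left(E + G\right)$ ($z{\left(E,G \right)} = \left(E + G\right) \left(402 + G\right) = \left(402 + G\right) \left(E + G\right)$)
$r{\left(R,n \right)} = \frac{R}{819}$ ($r{\left(R,n \right)} = R \frac{1}{819} = \frac{R}{819}$)
$\frac{1}{r{\left(-825,-825 \right)} + z{\left(771,445 \right)}} = \frac{1}{\frac{1}{819} \left(-825\right) + \left(445^{2} + 402 \cdot 771 + 402 \cdot 445 + 771 \cdot 445\right)} = \frac{1}{- \frac{275}{273} + \left(198025 + 309942 + 178890 + 343095\right)} = \frac{1}{- \frac{275}{273} + 1029952} = \frac{1}{\frac{281176621}{273}} = \frac{273}{281176621}$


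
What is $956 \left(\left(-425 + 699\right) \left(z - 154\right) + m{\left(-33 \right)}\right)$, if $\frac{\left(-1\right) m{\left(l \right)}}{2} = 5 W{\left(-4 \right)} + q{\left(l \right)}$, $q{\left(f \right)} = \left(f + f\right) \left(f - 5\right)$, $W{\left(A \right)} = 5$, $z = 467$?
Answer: $77145376$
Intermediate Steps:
$q{\left(f \right)} = 2 f \left(-5 + f\right)$
$m{\left(l \right)} = -50 - 4 l \left(-5 + l\right)$ ($m{\left(l \right)} = - 2 \left(5 \cdot 5 + 2 l \left(-5 + l\right)\right) = - 2 \left(25 + 2 l \left(-5 + l\right)\right) = -50 - 4 l \left(-5 + l\right)$)
$956 \left(\left(-425 + 699\right) \left(z - 154\right) + m{\left(-33 \right)}\right) = 956 \left(\left(-425 + 699\right) \left(467 - 154\right) - \left(710 + 4356\right)\right) = 956 \left(274 \cdot 313 - 5066\right) = 956 \left(85762 - 5066\right) = 956 \cdot 80696 = 77145376$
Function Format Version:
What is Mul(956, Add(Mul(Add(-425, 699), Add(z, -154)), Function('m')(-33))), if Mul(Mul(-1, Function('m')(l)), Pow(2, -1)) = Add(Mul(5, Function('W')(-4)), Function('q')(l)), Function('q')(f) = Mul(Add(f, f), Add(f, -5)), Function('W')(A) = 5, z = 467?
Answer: 77145376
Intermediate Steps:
Function('q')(f) = Mul(2, f, Add(-5, f)) (Function('q')(f) = Mul(Mul(2, f), Add(-5, f)) = Mul(2, f, Add(-5, f)))
Function('m')(l) = Add(-50, Mul(-4, l, Add(-5, l))) (Function('m')(l) = Mul(-2, Add(Mul(5, 5), Mul(2, l, Add(-5, l)))) = Mul(-2, Add(25, Mul(2, l, Add(-5, l)))) = Add(-50, Mul(-4, l, Add(-5, l))))
Mul(956, Add(Mul(Add(-425, 699), Add(z, -154)), Function('m')(-33))) = Mul(956, Add(Mul(Add(-425, 699), Add(467, -154)), Add(-50, Mul(-4, Pow(-33, 2)), Mul(20, -33)))) = Mul(956, Add(Mul(274, 313), Add(-50, Mul(-4, 1089), -660))) = Mul(956, Add(85762, Add(-50, -4356, -660))) = Mul(956, Add(85762, -5066)) = Mul(956, 80696) = 77145376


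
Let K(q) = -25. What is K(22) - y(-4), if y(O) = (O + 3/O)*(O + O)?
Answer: -63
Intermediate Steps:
y(O) = 2*O*(O + 3/O) (y(O) = (O + 3/O)*(2*O) = 2*O*(O + 3/O))
K(22) - y(-4) = -25 - (6 + 2*(-4)²) = -25 - (6 + 2*16) = -25 - (6 + 32) = -25 - 1*38 = -25 - 38 = -63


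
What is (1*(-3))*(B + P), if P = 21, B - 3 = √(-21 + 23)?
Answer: -72 - 3*√2 ≈ -76.243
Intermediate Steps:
B = 3 + √2 (B = 3 + √(-21 + 23) = 3 + √2 ≈ 4.4142)
(1*(-3))*(B + P) = (1*(-3))*((3 + √2) + 21) = -3*(24 + √2) = -72 - 3*√2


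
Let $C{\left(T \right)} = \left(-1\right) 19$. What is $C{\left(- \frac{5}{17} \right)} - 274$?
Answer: $-293$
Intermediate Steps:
$C{\left(T \right)} = -19$
$C{\left(- \frac{5}{17} \right)} - 274 = -19 - 274 = -293$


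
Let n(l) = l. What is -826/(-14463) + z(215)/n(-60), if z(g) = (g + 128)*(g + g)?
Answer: -71103277/28926 ≈ -2458.1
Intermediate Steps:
z(g) = 2*g*(128 + g) (z(g) = (128 + g)*(2*g) = 2*g*(128 + g))
-826/(-14463) + z(215)/n(-60) = -826/(-14463) + (2*215*(128 + 215))/(-60) = -826*(-1/14463) + (2*215*343)*(-1/60) = 826/14463 + 147490*(-1/60) = 826/14463 - 14749/6 = -71103277/28926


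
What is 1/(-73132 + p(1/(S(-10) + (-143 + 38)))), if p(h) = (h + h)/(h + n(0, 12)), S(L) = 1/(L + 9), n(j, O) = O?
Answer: -1271/92950774 ≈ -1.3674e-5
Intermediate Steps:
S(L) = 1/(9 + L)
p(h) = 2*h/(12 + h) (p(h) = (h + h)/(h + 12) = (2*h)/(12 + h) = 2*h/(12 + h))
1/(-73132 + p(1/(S(-10) + (-143 + 38)))) = 1/(-73132 + 2/((1/(9 - 10) + (-143 + 38))*(12 + 1/(1/(9 - 10) + (-143 + 38))))) = 1/(-73132 + 2/((1/(-1) - 105)*(12 + 1/(1/(-1) - 105)))) = 1/(-73132 + 2/((-1 - 105)*(12 + 1/(-1 - 105)))) = 1/(-73132 + 2/(-106*(12 + 1/(-106)))) = 1/(-73132 + 2*(-1/106)/(12 - 1/106)) = 1/(-73132 + 2*(-1/106)/(1271/106)) = 1/(-73132 + 2*(-1/106)*(106/1271)) = 1/(-73132 - 2/1271) = 1/(-92950774/1271) = -1271/92950774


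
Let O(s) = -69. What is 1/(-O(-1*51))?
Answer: 1/69 ≈ 0.014493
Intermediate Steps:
1/(-O(-1*51)) = 1/(-1*(-69)) = 1/69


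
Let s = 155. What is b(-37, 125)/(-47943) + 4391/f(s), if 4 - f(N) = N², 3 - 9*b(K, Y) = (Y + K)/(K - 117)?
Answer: -1473690716/8061471621 ≈ -0.18281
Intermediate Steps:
b(K, Y) = ⅓ - (K + Y)/(9*(-117 + K)) (b(K, Y) = ⅓ - (Y + K)/(9*(K - 117)) = ⅓ - (K + Y)/(9*(-117 + K)))
f(N) = 4 - N²
b(-37, 125)/(-47943) + 4391/f(s) = ((-351 - 1*125 + 2*(-37))/(9*(-117 - 37)))/(-47943) + 4391/(4 - 1*155²) = ((⅑)*(-351 - 125 - 74)/(-154))*(-1/47943) + 4391/(4 - 1*24025) = ((⅑)*(-1/154)*(-550))*(-1/47943) + 4391/(4 - 24025) = (25/63)*(-1/47943) + 4391/(-24021) = -25/3020409 + 4391*(-1/24021) = -25/3020409 - 4391/24021 = -1473690716/8061471621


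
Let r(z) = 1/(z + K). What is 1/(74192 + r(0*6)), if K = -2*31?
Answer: 62/4599903 ≈ 1.3479e-5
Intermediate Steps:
K = -62
r(z) = 1/(-62 + z) (r(z) = 1/(z - 62) = 1/(-62 + z))
1/(74192 + r(0*6)) = 1/(74192 + 1/(-62 + 0*6)) = 1/(74192 + 1/(-62 + 0)) = 1/(74192 + 1/(-62)) = 1/(74192 - 1/62) = 1/(4599903/62) = 62/4599903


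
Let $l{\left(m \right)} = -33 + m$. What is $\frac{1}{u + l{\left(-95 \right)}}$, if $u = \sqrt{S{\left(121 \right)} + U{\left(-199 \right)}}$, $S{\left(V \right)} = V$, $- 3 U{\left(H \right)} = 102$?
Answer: $- \frac{128}{16297} - \frac{\sqrt{87}}{16297} \approx -0.0084265$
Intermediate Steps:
$U{\left(H \right)} = -34$ ($U{\left(H \right)} = \left(- \frac{1}{3}\right) 102 = -34$)
$u = \sqrt{87}$ ($u = \sqrt{121 - 34} = \sqrt{87} \approx 9.3274$)
$\frac{1}{u + l{\left(-95 \right)}} = \frac{1}{\sqrt{87} - 128} = \frac{1}{-128 + \sqrt{87}}$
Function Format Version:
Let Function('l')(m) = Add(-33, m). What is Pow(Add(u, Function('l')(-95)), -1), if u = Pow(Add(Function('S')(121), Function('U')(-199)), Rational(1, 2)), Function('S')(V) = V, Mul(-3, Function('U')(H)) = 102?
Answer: Add(Rational(-128, 16297), Mul(Rational(-1, 16297), Pow(87, Rational(1, 2)))) ≈ -0.0084265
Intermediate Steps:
Function('U')(H) = -34 (Function('U')(H) = Mul(Rational(-1, 3), 102) = -34)
u = Pow(87, Rational(1, 2)) (u = Pow(Add(121, -34), Rational(1, 2)) = Pow(87, Rational(1, 2)) ≈ 9.3274)
Pow(Add(u, Function('l')(-95)), -1) = Pow(Add(Pow(87, Rational(1, 2)), Add(-33, -95)), -1) = Pow(Add(Pow(87, Rational(1, 2)), -128), -1) = Pow(Add(-128, Pow(87, Rational(1, 2))), -1)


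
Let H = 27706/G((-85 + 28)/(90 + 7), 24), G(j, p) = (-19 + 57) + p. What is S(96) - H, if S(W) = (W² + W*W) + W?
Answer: 560515/31 ≈ 18081.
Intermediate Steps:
S(W) = W + 2*W² (S(W) = (W² + W²) + W = 2*W² + W = W + 2*W²)
G(j, p) = 38 + p
H = 13853/31 (H = 27706/(38 + 24) = 27706/62 = 27706*(1/62) = 13853/31 ≈ 446.87)
S(96) - H = 96*(1 + 2*96) - 1*13853/31 = 96*(1 + 192) - 13853/31 = 96*193 - 13853/31 = 18528 - 13853/31 = 560515/31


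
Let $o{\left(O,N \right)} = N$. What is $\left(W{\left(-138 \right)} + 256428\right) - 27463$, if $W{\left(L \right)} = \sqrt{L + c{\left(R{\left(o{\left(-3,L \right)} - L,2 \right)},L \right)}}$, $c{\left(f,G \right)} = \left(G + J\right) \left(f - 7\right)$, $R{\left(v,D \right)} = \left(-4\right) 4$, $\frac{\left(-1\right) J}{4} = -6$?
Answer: $228965 + 6 \sqrt{69} \approx 2.2901 \cdot 10^{5}$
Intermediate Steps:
$J = 24$ ($J = \left(-4\right) \left(-6\right) = 24$)
$R{\left(v,D \right)} = -16$
$c{\left(f,G \right)} = \left(-7 + f\right) \left(24 + G\right)$ ($c{\left(f,G \right)} = \left(G + 24\right) \left(f - 7\right) = \left(24 + G\right) \left(-7 + f\right) = \left(-7 + f\right) \left(24 + G\right)$)
$W{\left(L \right)} = \sqrt{-552 - 22 L}$ ($W{\left(L \right)} = \sqrt{L + \left(-168 - 7 L + 24 \left(-16\right) + L \left(-16\right)\right)} = \sqrt{L - \left(552 + 23 L\right)} = \sqrt{-552 - 22 L}$)
$\left(W{\left(-138 \right)} + 256428\right) - 27463 = \left(\sqrt{-552 - -3036} + 256428\right) - 27463 = \left(\sqrt{-552 + 3036} + 256428\right) - 27463 = \left(\sqrt{2484} + 256428\right) - 27463 = \left(6 \sqrt{69} + 256428\right) - 27463 = \left(256428 + 6 \sqrt{69}\right) - 27463 = 228965 + 6 \sqrt{69}$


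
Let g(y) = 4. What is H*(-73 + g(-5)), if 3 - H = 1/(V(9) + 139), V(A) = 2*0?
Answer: -28704/139 ≈ -206.50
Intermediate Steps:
V(A) = 0
H = 416/139 (H = 3 - 1/(0 + 139) = 3 - 1/139 = 416/139 ≈ 2.9928)
H*(-73 + g(-5)) = 416*(-73 + 4)/139 = (416/139)*(-69) = -28704/139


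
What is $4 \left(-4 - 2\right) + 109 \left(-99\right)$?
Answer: $-10815$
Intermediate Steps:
$4 \left(-4 - 2\right) + 109 \left(-99\right) = 4 \left(-6\right) - 10791 = -24 - 10791 = -10815$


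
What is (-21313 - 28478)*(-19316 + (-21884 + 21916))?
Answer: 960169644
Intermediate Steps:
(-21313 - 28478)*(-19316 + (-21884 + 21916)) = -49791*(-19316 + 32) = -49791*(-19284) = 960169644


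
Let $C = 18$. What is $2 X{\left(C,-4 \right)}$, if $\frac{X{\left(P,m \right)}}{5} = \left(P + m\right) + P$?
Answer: $320$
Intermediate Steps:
$X{\left(P,m \right)} = 5 m + 10 P$ ($X{\left(P,m \right)} = 5 \left(\left(P + m\right) + P\right) = 5 \left(m + 2 P\right) = 5 m + 10 P$)
$2 X{\left(C,-4 \right)} = 2 \left(5 \left(-4\right) + 10 \cdot 18\right) = 2 \left(-20 + 180\right) = 2 \cdot 160 = 320$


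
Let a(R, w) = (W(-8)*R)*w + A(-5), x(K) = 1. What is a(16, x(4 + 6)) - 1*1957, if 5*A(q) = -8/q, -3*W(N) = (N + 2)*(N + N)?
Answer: -61717/25 ≈ -2468.7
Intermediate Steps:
W(N) = -2*N*(2 + N)/3 (W(N) = -(N + 2)*(N + N)/3 = -(2 + N)*2*N/3 = -2*N*(2 + N)/3)
A(q) = -8/(5*q) (A(q) = (-8/q)/5 = -8/(5*q))
a(R, w) = 8/25 - 32*R*w (a(R, w) = ((-2/3*(-8)*(2 - 8))*R)*w - 8/5/(-5) = ((-2/3*(-8)*(-6))*R)*w - 8/5*(-1/5) = (-32*R)*w + 8/25 = -32*R*w + 8/25 = 8/25 - 32*R*w)
a(16, x(4 + 6)) - 1*1957 = (8/25 - 32*16*1) - 1*1957 = (8/25 - 512) - 1957 = -12792/25 - 1957 = -61717/25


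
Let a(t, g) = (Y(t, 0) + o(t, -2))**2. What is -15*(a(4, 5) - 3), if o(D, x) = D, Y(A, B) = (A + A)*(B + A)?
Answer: -19395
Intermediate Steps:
Y(A, B) = 2*A*(A + B) (Y(A, B) = (2*A)*(A + B) = 2*A*(A + B))
a(t, g) = (t + 2*t**2)**2 (a(t, g) = (2*t*(t + 0) + t)**2 = (2*t*t + t)**2 = (2*t**2 + t)**2 = (t + 2*t**2)**2)
-15*(a(4, 5) - 3) = -15*(4**2*(1 + 2*4)**2 - 3) = -15*(16*(1 + 8)**2 - 3) = -15*(16*9**2 - 3) = -15*(16*81 - 3) = -15*(1296 - 3) = -15*1293 = -19395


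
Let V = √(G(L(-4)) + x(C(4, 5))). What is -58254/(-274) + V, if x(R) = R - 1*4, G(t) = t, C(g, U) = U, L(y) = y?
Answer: 29127/137 + I*√3 ≈ 212.61 + 1.732*I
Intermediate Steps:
x(R) = -4 + R (x(R) = R - 4 = -4 + R)
V = I*√3 (V = √(-4 + (-4 + 5)) = √(-4 + 1) = √(-3) = I*√3 ≈ 1.732*I)
-58254/(-274) + V = -58254/(-274) + I*√3 = -58254*(-1)/274 + I*√3 = -438*(-133/274) + I*√3 = 29127/137 + I*√3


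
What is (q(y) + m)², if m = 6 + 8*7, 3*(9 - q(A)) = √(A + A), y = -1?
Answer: (213 - I*√2)²/9 ≈ 5040.8 - 66.939*I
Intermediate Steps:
q(A) = 9 - √2*√A/3 (q(A) = 9 - √(A + A)/3 = 9 - √2*√A/3)
m = 62 (m = 6 + 56 = 62)
(q(y) + m)² = ((9 - √2*√(-1)/3) + 62)² = ((9 - √2*I/3) + 62)² = ((9 - I*√2/3) + 62)² = (71 - I*√2/3)²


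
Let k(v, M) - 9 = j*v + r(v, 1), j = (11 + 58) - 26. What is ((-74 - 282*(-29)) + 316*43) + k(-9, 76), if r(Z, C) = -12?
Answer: 21302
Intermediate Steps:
j = 43 (j = 69 - 26 = 43)
k(v, M) = -3 + 43*v (k(v, M) = 9 + (43*v - 12) = 9 + (-12 + 43*v) = -3 + 43*v)
((-74 - 282*(-29)) + 316*43) + k(-9, 76) = ((-74 - 282*(-29)) + 316*43) + (-3 + 43*(-9)) = ((-74 - 47*(-174)) + 13588) + (-3 - 387) = ((-74 + 8178) + 13588) - 390 = (8104 + 13588) - 390 = 21692 - 390 = 21302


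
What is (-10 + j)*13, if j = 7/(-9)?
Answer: -1261/9 ≈ -140.11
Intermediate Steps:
j = -7/9 (j = 7*(-⅑) = -7/9 ≈ -0.77778)
(-10 + j)*13 = (-10 - 7/9)*13 = -97/9*13 = -1261/9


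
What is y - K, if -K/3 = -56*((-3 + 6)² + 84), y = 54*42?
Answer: -13356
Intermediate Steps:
y = 2268
K = 15624 (K = -(-168)*((-3 + 6)² + 84) = -(-168)*(3² + 84) = -(-168)*(9 + 84) = -(-168)*93 = -3*(-5208) = 15624)
y - K = 2268 - 1*15624 = 2268 - 15624 = -13356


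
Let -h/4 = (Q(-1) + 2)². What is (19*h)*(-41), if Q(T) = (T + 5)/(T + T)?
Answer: 0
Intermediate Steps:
Q(T) = (5 + T)/(2*T) (Q(T) = (5 + T)/((2*T)) = (5 + T)*(1/(2*T)) = (5 + T)/(2*T))
h = 0 (h = -4*((½)*(5 - 1)/(-1) + 2)² = -4*((½)*(-1)*4 + 2)² = -4*(-2 + 2)² = -4*0² = -4*0 = 0)
(19*h)*(-41) = (19*0)*(-41) = 0*(-41) = 0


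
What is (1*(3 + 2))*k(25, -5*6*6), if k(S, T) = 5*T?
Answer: -4500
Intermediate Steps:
(1*(3 + 2))*k(25, -5*6*6) = (1*(3 + 2))*(5*(-5*6*6)) = (1*5)*(5*(-30*6)) = 5*(5*(-180)) = 5*(-900) = -4500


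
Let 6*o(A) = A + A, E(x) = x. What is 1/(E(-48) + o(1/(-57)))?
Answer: -171/8209 ≈ -0.020831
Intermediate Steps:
o(A) = A/3 (o(A) = (A + A)/6 = (2*A)/6 = A/3)
1/(E(-48) + o(1/(-57))) = 1/(-48 + (⅓)/(-57)) = 1/(-48 + (⅓)*(-1/57)) = 1/(-48 - 1/171) = 1/(-8209/171) = -171/8209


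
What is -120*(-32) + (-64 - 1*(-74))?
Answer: 3850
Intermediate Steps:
-120*(-32) + (-64 - 1*(-74)) = 3840 + (-64 + 74) = 3840 + 10 = 3850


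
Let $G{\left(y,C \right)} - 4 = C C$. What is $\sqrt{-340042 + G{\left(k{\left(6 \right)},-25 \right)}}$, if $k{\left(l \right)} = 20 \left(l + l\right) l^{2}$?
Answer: $i \sqrt{339413} \approx 582.59 i$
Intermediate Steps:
$k{\left(l \right)} = 40 l^{3}$ ($k{\left(l \right)} = 20 \cdot 2 l l^{2} = 40 l l^{2} = 40 l^{3}$)
$G{\left(y,C \right)} = 4 + C^{2}$ ($G{\left(y,C \right)} = 4 + C C = 4 + C^{2}$)
$\sqrt{-340042 + G{\left(k{\left(6 \right)},-25 \right)}} = \sqrt{-340042 + \left(4 + \left(-25\right)^{2}\right)} = \sqrt{-340042 + \left(4 + 625\right)} = \sqrt{-340042 + 629} = \sqrt{-339413} = i \sqrt{339413}$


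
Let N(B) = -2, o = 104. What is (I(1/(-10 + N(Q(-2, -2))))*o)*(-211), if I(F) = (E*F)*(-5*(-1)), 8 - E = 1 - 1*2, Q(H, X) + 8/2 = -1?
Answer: 82290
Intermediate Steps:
Q(H, X) = -5 (Q(H, X) = -4 - 1 = -5)
E = 9 (E = 8 - (1 - 1*2) = 8 - (1 - 2) = 8 - 1*(-1) = 8 + 1 = 9)
I(F) = 45*F (I(F) = (9*F)*(-5*(-1)) = (9*F)*5 = 45*F)
(I(1/(-10 + N(Q(-2, -2))))*o)*(-211) = ((45/(-10 - 2))*104)*(-211) = ((45/(-12))*104)*(-211) = ((45*(-1/12))*104)*(-211) = -15/4*104*(-211) = -390*(-211) = 82290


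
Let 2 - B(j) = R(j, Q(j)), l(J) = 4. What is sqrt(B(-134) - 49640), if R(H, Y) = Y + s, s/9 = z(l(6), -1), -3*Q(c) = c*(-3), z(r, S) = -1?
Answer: I*sqrt(49495) ≈ 222.47*I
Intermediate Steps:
Q(c) = c (Q(c) = -c*(-3)/3 = -(-1)*c = c)
s = -9 (s = 9*(-1) = -9)
R(H, Y) = -9 + Y (R(H, Y) = Y - 9 = -9 + Y)
B(j) = 11 - j (B(j) = 2 - (-9 + j) = 2 + (9 - j) = 11 - j)
sqrt(B(-134) - 49640) = sqrt((11 - 1*(-134)) - 49640) = sqrt((11 + 134) - 49640) = sqrt(145 - 49640) = sqrt(-49495) = I*sqrt(49495)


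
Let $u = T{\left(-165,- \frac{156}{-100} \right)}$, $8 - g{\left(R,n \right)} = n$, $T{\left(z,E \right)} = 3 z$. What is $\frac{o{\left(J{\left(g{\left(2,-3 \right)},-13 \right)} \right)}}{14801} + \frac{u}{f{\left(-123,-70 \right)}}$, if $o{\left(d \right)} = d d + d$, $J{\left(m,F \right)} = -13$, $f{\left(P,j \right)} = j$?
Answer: $\frac{1467483}{207214} \approx 7.082$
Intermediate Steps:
$g{\left(R,n \right)} = 8 - n$
$u = -495$ ($u = 3 \left(-165\right) = -495$)
$o{\left(d \right)} = d + d^{2}$ ($o{\left(d \right)} = d^{2} + d = d + d^{2}$)
$\frac{o{\left(J{\left(g{\left(2,-3 \right)},-13 \right)} \right)}}{14801} + \frac{u}{f{\left(-123,-70 \right)}} = \frac{\left(-13\right) \left(1 - 13\right)}{14801} - \frac{495}{-70} = \left(-13\right) \left(-12\right) \frac{1}{14801} - - \frac{99}{14} = 156 \cdot \frac{1}{14801} + \frac{99}{14} = \frac{156}{14801} + \frac{99}{14} = \frac{1467483}{207214}$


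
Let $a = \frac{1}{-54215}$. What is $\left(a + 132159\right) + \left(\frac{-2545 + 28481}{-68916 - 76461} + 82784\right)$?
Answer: $\frac{1694096363558248}{7881614055} \approx 2.1494 \cdot 10^{5}$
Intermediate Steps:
$a = - \frac{1}{54215} \approx -1.8445 \cdot 10^{-5}$
$\left(a + 132159\right) + \left(\frac{-2545 + 28481}{-68916 - 76461} + 82784\right) = \left(- \frac{1}{54215} + 132159\right) + \left(\frac{-2545 + 28481}{-68916 - 76461} + 82784\right) = \frac{7165000184}{54215} + \left(\frac{25936}{-145377} + 82784\right) = \frac{7165000184}{54215} + \left(25936 \left(- \frac{1}{145377}\right) + 82784\right) = \frac{7165000184}{54215} + \left(- \frac{25936}{145377} + 82784\right) = \frac{7165000184}{54215} + \frac{12034863632}{145377} = \frac{1694096363558248}{7881614055}$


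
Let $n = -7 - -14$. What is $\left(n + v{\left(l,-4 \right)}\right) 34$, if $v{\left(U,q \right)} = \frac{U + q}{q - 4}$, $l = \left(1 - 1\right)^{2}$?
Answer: $255$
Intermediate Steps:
$l = 0$ ($l = 0^{2} = 0$)
$n = 7$ ($n = -7 + 14 = 7$)
$v{\left(U,q \right)} = \frac{U + q}{-4 + q}$
$\left(n + v{\left(l,-4 \right)}\right) 34 = \left(7 + \frac{0 - 4}{-4 - 4}\right) 34 = \left(7 + \frac{1}{-8} \left(-4\right)\right) 34 = \left(7 - - \frac{1}{2}\right) 34 = \left(7 + \frac{1}{2}\right) 34 = \frac{15}{2} \cdot 34 = 255$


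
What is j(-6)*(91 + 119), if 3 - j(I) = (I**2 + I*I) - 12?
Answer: -11970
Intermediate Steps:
j(I) = 15 - 2*I**2 (j(I) = 3 - ((I**2 + I*I) - 12) = 3 - ((I**2 + I**2) - 12) = 3 - (2*I**2 - 12) = 3 - (-12 + 2*I**2) = 3 + (12 - 2*I**2) = 15 - 2*I**2)
j(-6)*(91 + 119) = (15 - 2*(-6)**2)*(91 + 119) = (15 - 2*36)*210 = (15 - 72)*210 = -57*210 = -11970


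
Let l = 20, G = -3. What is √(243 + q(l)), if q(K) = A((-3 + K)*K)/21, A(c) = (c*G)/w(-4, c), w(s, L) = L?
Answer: 10*√119/7 ≈ 15.584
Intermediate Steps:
A(c) = -3 (A(c) = (c*(-3))/c = (-3*c)/c = -3)
q(K) = -⅐ (q(K) = -3/21 = -3*1/21 = -⅐)
√(243 + q(l)) = √(243 - ⅐) = √(1700/7) = 10*√119/7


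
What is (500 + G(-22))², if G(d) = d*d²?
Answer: 102981904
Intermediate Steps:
G(d) = d³
(500 + G(-22))² = (500 + (-22)³)² = (500 - 10648)² = (-10148)² = 102981904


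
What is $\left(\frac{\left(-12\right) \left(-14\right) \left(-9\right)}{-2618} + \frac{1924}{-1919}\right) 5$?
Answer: $- \frac{762680}{358853} \approx -2.1253$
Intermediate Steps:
$\left(\frac{\left(-12\right) \left(-14\right) \left(-9\right)}{-2618} + \frac{1924}{-1919}\right) 5 = \left(168 \left(-9\right) \left(- \frac{1}{2618}\right) + 1924 \left(- \frac{1}{1919}\right)\right) 5 = \left(\left(-1512\right) \left(- \frac{1}{2618}\right) - \frac{1924}{1919}\right) 5 = \left(\frac{108}{187} - \frac{1924}{1919}\right) 5 = \left(- \frac{152536}{358853}\right) 5 = - \frac{762680}{358853}$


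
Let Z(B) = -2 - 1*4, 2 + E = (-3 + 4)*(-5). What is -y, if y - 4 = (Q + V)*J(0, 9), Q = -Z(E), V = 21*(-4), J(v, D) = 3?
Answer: 230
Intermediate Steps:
E = -7 (E = -2 + (-3 + 4)*(-5) = -2 + 1*(-5) = -2 - 5 = -7)
Z(B) = -6 (Z(B) = -2 - 4 = -6)
V = -84
Q = 6 (Q = -1*(-6) = 6)
y = -230 (y = 4 + (6 - 84)*3 = 4 - 78*3 = 4 - 234 = -230)
-y = -1*(-230) = 230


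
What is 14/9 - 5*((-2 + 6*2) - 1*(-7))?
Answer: -751/9 ≈ -83.444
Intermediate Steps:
14/9 - 5*((-2 + 6*2) - 1*(-7)) = 14*(1/9) - 5*((-2 + 12) + 7) = 14/9 - 5*(10 + 7) = 14/9 - 5*17 = 14/9 - 85 = -751/9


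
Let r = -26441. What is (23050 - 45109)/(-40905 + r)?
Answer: 22059/67346 ≈ 0.32755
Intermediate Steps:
(23050 - 45109)/(-40905 + r) = (23050 - 45109)/(-40905 - 26441) = -22059/(-67346) = -22059*(-1/67346) = 22059/67346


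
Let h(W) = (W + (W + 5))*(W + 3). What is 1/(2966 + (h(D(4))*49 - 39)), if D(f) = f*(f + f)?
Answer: 1/121262 ≈ 8.2466e-6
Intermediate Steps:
D(f) = 2*f**2 (D(f) = f*(2*f) = 2*f**2)
h(W) = (3 + W)*(5 + 2*W) (h(W) = (W + (5 + W))*(3 + W) = (5 + 2*W)*(3 + W) = (3 + W)*(5 + 2*W))
1/(2966 + (h(D(4))*49 - 39)) = 1/(2966 + ((15 + 2*(2*4**2)**2 + 11*(2*4**2))*49 - 39)) = 1/(2966 + ((15 + 2*(2*16)**2 + 11*(2*16))*49 - 39)) = 1/(2966 + ((15 + 2*32**2 + 11*32)*49 - 39)) = 1/(2966 + ((15 + 2*1024 + 352)*49 - 39)) = 1/(2966 + ((15 + 2048 + 352)*49 - 39)) = 1/(2966 + (2415*49 - 39)) = 1/(2966 + (118335 - 39)) = 1/(2966 + 118296) = 1/121262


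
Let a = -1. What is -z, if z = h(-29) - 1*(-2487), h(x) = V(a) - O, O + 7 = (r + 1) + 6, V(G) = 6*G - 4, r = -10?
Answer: -2487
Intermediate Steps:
V(G) = -4 + 6*G
O = -10 (O = -7 + ((-10 + 1) + 6) = -7 + (-9 + 6) = -7 - 3 = -10)
h(x) = 0 (h(x) = (-4 + 6*(-1)) - 1*(-10) = (-4 - 6) + 10 = -10 + 10 = 0)
z = 2487 (z = 0 - 1*(-2487) = 0 + 2487 = 2487)
-z = -1*2487 = -2487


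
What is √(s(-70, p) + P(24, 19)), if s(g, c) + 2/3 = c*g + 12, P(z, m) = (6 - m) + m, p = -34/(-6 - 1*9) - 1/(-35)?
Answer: I*√1290/3 ≈ 11.972*I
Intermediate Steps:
p = 241/105 (p = -34/(-6 - 9) - 1*(-1/35) = -34/(-15) + 1/35 = -34*(-1/15) + 1/35 = 34/15 + 1/35 = 241/105 ≈ 2.2952)
P(z, m) = 6
s(g, c) = 34/3 + c*g (s(g, c) = -⅔ + (c*g + 12) = -⅔ + (12 + c*g) = 34/3 + c*g)
√(s(-70, p) + P(24, 19)) = √((34/3 + (241/105)*(-70)) + 6) = √((34/3 - 482/3) + 6) = √(-448/3 + 6) = √(-430/3) = I*√1290/3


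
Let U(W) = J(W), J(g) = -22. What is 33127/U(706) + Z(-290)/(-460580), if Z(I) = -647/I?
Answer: -2212356887817/1469250200 ≈ -1505.8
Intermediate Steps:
U(W) = -22
33127/U(706) + Z(-290)/(-460580) = 33127/(-22) - 647/(-290)/(-460580) = 33127*(-1/22) - 647*(-1/290)*(-1/460580) = -33127/22 + (647/290)*(-1/460580) = -33127/22 - 647/133568200 = -2212356887817/1469250200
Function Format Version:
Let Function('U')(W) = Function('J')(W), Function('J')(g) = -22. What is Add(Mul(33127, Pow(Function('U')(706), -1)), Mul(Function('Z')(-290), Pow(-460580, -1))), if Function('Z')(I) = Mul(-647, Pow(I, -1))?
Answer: Rational(-2212356887817, 1469250200) ≈ -1505.8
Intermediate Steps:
Function('U')(W) = -22
Add(Mul(33127, Pow(Function('U')(706), -1)), Mul(Function('Z')(-290), Pow(-460580, -1))) = Add(Mul(33127, Pow(-22, -1)), Mul(Mul(-647, Pow(-290, -1)), Pow(-460580, -1))) = Add(Mul(33127, Rational(-1, 22)), Mul(Mul(-647, Rational(-1, 290)), Rational(-1, 460580))) = Add(Rational(-33127, 22), Mul(Rational(647, 290), Rational(-1, 460580))) = Add(Rational(-33127, 22), Rational(-647, 133568200)) = Rational(-2212356887817, 1469250200)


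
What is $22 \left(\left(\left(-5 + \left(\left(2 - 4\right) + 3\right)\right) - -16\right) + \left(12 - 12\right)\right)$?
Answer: $264$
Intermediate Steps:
$22 \left(\left(\left(-5 + \left(\left(2 - 4\right) + 3\right)\right) - -16\right) + \left(12 - 12\right)\right) = 22 \left(\left(\left(-5 + \left(-2 + 3\right)\right) + 16\right) + 0\right) = 22 \left(\left(\left(-5 + 1\right) + 16\right) + 0\right) = 22 \left(\left(-4 + 16\right) + 0\right) = 22 \left(12 + 0\right) = 22 \cdot 12 = 264$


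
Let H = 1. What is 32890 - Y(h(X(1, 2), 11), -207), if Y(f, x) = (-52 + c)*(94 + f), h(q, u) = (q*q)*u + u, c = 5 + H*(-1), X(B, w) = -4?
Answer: 46378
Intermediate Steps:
c = 4 (c = 5 + 1*(-1) = 5 - 1 = 4)
h(q, u) = u + u*q² (h(q, u) = q²*u + u = u*q² + u = u + u*q²)
Y(f, x) = -4512 - 48*f (Y(f, x) = (-52 + 4)*(94 + f) = -48*(94 + f) = -4512 - 48*f)
32890 - Y(h(X(1, 2), 11), -207) = 32890 - (-4512 - 528*(1 + (-4)²)) = 32890 - (-4512 - 528*(1 + 16)) = 32890 - (-4512 - 528*17) = 32890 - (-4512 - 48*187) = 32890 - (-4512 - 8976) = 32890 - 1*(-13488) = 32890 + 13488 = 46378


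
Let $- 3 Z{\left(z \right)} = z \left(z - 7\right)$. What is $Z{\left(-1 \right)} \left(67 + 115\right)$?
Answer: $- \frac{1456}{3} \approx -485.33$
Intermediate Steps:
$Z{\left(z \right)} = - \frac{z \left(-7 + z\right)}{3}$ ($Z{\left(z \right)} = - \frac{z \left(z - 7\right)}{3} = - \frac{z \left(-7 + z\right)}{3}$)
$Z{\left(-1 \right)} \left(67 + 115\right) = \frac{1}{3} \left(-1\right) \left(7 - -1\right) \left(67 + 115\right) = \frac{1}{3} \left(-1\right) \left(7 + 1\right) 182 = \frac{1}{3} \left(-1\right) 8 \cdot 182 = \left(- \frac{8}{3}\right) 182 = - \frac{1456}{3}$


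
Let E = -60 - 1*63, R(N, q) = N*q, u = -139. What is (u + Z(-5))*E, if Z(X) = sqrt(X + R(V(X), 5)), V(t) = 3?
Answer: 17097 - 123*sqrt(10) ≈ 16708.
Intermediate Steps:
E = -123 (E = -60 - 63 = -123)
Z(X) = sqrt(15 + X) (Z(X) = sqrt(X + 3*5) = sqrt(X + 15) = sqrt(15 + X))
(u + Z(-5))*E = (-139 + sqrt(15 - 5))*(-123) = (-139 + sqrt(10))*(-123) = 17097 - 123*sqrt(10)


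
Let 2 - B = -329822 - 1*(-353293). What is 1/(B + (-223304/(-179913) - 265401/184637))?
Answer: -33218596581/779613762068954 ≈ -4.2609e-5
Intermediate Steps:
B = -23469 (B = 2 - (-329822 - 1*(-353293)) = 2 - (-329822 + 353293) = 2 - 1*23471 = 2 - 23471 = -23469)
1/(B + (-223304/(-179913) - 265401/184637)) = 1/(-23469 + (-223304/(-179913) - 265401/184637)) = 1/(-23469 + (-223304*(-1/179913) - 265401*1/184637)) = 1/(-23469 + (223304/179913 - 265401/184637)) = 1/(-23469 - 6518909465/33218596581) = 1/(-779613762068954/33218596581) = -33218596581/779613762068954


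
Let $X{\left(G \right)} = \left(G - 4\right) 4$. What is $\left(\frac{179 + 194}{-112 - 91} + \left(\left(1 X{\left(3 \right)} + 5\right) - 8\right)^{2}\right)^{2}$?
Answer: $\frac{91661476}{41209} \approx 2224.3$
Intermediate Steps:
$X{\left(G \right)} = -16 + 4 G$ ($X{\left(G \right)} = \left(-4 + G\right) 4 = -16 + 4 G$)
$\left(\frac{179 + 194}{-112 - 91} + \left(\left(1 X{\left(3 \right)} + 5\right) - 8\right)^{2}\right)^{2} = \left(\frac{179 + 194}{-112 - 91} + \left(\left(1 \left(-16 + 4 \cdot 3\right) + 5\right) - 8\right)^{2}\right)^{2} = \left(\frac{373}{-203} + \left(\left(1 \left(-16 + 12\right) + 5\right) - 8\right)^{2}\right)^{2} = \left(373 \left(- \frac{1}{203}\right) + \left(\left(1 \left(-4\right) + 5\right) - 8\right)^{2}\right)^{2} = \left(- \frac{373}{203} + \left(\left(-4 + 5\right) - 8\right)^{2}\right)^{2} = \left(- \frac{373}{203} + \left(1 - 8\right)^{2}\right)^{2} = \left(- \frac{373}{203} + \left(-7\right)^{2}\right)^{2} = \left(- \frac{373}{203} + 49\right)^{2} = \left(\frac{9574}{203}\right)^{2} = \frac{91661476}{41209}$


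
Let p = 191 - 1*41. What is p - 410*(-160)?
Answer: 65750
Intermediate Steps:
p = 150 (p = 191 - 41 = 150)
p - 410*(-160) = 150 - 410*(-160) = 150 + 65600 = 65750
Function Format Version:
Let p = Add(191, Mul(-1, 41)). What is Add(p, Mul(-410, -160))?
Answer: 65750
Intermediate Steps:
p = 150 (p = Add(191, -41) = 150)
Add(p, Mul(-410, -160)) = Add(150, Mul(-410, -160)) = Add(150, 65600) = 65750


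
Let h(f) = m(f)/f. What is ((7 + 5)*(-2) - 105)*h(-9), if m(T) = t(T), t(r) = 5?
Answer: 215/3 ≈ 71.667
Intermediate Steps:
m(T) = 5
h(f) = 5/f
((7 + 5)*(-2) - 105)*h(-9) = ((7 + 5)*(-2) - 105)*(5/(-9)) = (12*(-2) - 105)*(5*(-⅑)) = (-24 - 105)*(-5/9) = -129*(-5/9) = 215/3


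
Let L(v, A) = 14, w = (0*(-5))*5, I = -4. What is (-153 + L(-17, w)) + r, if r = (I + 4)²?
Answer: -139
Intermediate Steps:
w = 0 (w = 0*5 = 0)
r = 0 (r = (-4 + 4)² = 0² = 0)
(-153 + L(-17, w)) + r = (-153 + 14) + 0 = -139 + 0 = -139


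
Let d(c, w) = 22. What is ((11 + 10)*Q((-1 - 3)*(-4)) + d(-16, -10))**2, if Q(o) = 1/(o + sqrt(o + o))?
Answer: 17681/32 - 141*sqrt(2)/8 ≈ 527.61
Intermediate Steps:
Q(o) = 1/(o + sqrt(2)*sqrt(o)) (Q(o) = 1/(o + sqrt(2*o)) = 1/(o + sqrt(2)*sqrt(o)))
((11 + 10)*Q((-1 - 3)*(-4)) + d(-16, -10))**2 = ((11 + 10)/((-1 - 3)*(-4) + sqrt(2)*sqrt((-1 - 3)*(-4))) + 22)**2 = (21/(-4*(-4) + sqrt(2)*sqrt(-4*(-4))) + 22)**2 = (21/(16 + sqrt(2)*sqrt(16)) + 22)**2 = (21/(16 + sqrt(2)*4) + 22)**2 = (21/(16 + 4*sqrt(2)) + 22)**2 = (22 + 21/(16 + 4*sqrt(2)))**2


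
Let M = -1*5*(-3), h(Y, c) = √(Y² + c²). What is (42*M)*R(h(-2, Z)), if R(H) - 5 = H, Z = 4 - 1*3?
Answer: 3150 + 630*√5 ≈ 4558.7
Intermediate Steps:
Z = 1 (Z = 4 - 3 = 1)
R(H) = 5 + H
M = 15 (M = -5*(-3) = 15)
(42*M)*R(h(-2, Z)) = (42*15)*(5 + √((-2)² + 1²)) = 630*(5 + √(4 + 1)) = 630*(5 + √5) = 3150 + 630*√5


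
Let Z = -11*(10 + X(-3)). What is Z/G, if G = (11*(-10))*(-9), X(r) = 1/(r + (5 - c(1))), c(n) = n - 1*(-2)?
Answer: -⅒ ≈ -0.10000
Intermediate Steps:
c(n) = 2 + n (c(n) = n + 2 = 2 + n)
X(r) = 1/(2 + r) (X(r) = 1/(r + (5 - (2 + 1))) = 1/(r + (5 - 1*3)) = 1/(r + (5 - 3)) = 1/(r + 2) = 1/(2 + r))
Z = -99 (Z = -11*(10 + 1/(2 - 3)) = -11*(10 + 1/(-1)) = -11*(10 - 1) = -11*9 = -99)
G = 990 (G = -110*(-9) = 990)
Z/G = -99/990 = -99*1/990 = -⅒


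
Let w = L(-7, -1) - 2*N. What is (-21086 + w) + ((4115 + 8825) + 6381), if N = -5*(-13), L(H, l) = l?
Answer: -1896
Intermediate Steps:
N = 65
w = -131 (w = -1 - 2*65 = -1 - 130 = -131)
(-21086 + w) + ((4115 + 8825) + 6381) = (-21086 - 131) + ((4115 + 8825) + 6381) = -21217 + (12940 + 6381) = -21217 + 19321 = -1896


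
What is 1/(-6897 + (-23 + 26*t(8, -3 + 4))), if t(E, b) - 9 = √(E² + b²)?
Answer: -3343/22329328 - 13*√65/22329328 ≈ -0.00015441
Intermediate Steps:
t(E, b) = 9 + √(E² + b²)
1/(-6897 + (-23 + 26*t(8, -3 + 4))) = 1/(-6897 + (-23 + 26*(9 + √(8² + (-3 + 4)²)))) = 1/(-6897 + (-23 + 26*(9 + √(64 + 1²)))) = 1/(-6897 + (-23 + 26*(9 + √(64 + 1)))) = 1/(-6897 + (-23 + 26*(9 + √65))) = 1/(-6897 + (-23 + (234 + 26*√65))) = 1/(-6897 + (211 + 26*√65)) = 1/(-6686 + 26*√65)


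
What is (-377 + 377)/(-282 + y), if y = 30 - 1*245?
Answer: 0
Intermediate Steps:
y = -215 (y = 30 - 245 = -215)
(-377 + 377)/(-282 + y) = (-377 + 377)/(-282 - 215) = 0/(-497) = 0*(-1/497) = 0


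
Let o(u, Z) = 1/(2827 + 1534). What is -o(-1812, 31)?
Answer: -1/4361 ≈ -0.00022931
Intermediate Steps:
o(u, Z) = 1/4361
-o(-1812, 31) = -1*1/4361 = -1/4361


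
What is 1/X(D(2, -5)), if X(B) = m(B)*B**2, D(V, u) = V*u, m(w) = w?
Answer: -1/1000 ≈ -0.0010000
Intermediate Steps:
X(B) = B**3 (X(B) = B*B**2 = B**3)
1/X(D(2, -5)) = 1/((2*(-5))**3) = 1/((-10)**3) = 1/(-1000) = -1/1000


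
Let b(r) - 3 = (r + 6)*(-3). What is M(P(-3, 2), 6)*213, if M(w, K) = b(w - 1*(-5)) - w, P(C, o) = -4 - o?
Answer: -1278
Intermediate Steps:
b(r) = -15 - 3*r (b(r) = 3 + (r + 6)*(-3) = 3 + (6 + r)*(-3) = 3 + (-18 - 3*r) = -15 - 3*r)
M(w, K) = -30 - 4*w (M(w, K) = (-15 - 3*(w - 1*(-5))) - w = (-15 - 3*(w + 5)) - w = (-15 - 3*(5 + w)) - w = (-15 + (-15 - 3*w)) - w = (-30 - 3*w) - w = -30 - 4*w)
M(P(-3, 2), 6)*213 = (-30 - 4*(-4 - 1*2))*213 = (-30 - 4*(-4 - 2))*213 = (-30 - 4*(-6))*213 = (-30 + 24)*213 = -6*213 = -1278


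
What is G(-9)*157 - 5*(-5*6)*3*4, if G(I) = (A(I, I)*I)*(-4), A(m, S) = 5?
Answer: 30060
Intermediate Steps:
G(I) = -20*I (G(I) = (5*I)*(-4) = -20*I)
G(-9)*157 - 5*(-5*6)*3*4 = -20*(-9)*157 - 5*(-5*6)*3*4 = 180*157 - (-150)*3*4 = 28260 - 5*(-90)*4 = 28260 + 450*4 = 28260 + 1800 = 30060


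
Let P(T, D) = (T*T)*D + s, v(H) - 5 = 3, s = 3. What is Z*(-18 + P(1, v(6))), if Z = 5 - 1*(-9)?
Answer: -98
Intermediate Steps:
v(H) = 8 (v(H) = 5 + 3 = 8)
P(T, D) = 3 + D*T**2 (P(T, D) = (T*T)*D + 3 = T**2*D + 3 = D*T**2 + 3 = 3 + D*T**2)
Z = 14 (Z = 5 + 9 = 14)
Z*(-18 + P(1, v(6))) = 14*(-18 + (3 + 8*1**2)) = 14*(-18 + (3 + 8*1)) = 14*(-18 + (3 + 8)) = 14*(-18 + 11) = 14*(-7) = -98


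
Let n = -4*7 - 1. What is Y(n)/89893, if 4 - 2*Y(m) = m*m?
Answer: -837/179786 ≈ -0.0046555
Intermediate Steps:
n = -29 (n = -28 - 1 = -29)
Y(m) = 2 - m**2/2 (Y(m) = 2 - m*m/2 = 2 - m**2/2)
Y(n)/89893 = (2 - 1/2*(-29)**2)/89893 = (2 - 1/2*841)*(1/89893) = (2 - 841/2)*(1/89893) = -837/2*1/89893 = -837/179786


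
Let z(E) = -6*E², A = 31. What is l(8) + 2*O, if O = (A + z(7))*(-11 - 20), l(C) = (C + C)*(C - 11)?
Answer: 16258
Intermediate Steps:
l(C) = 2*C*(-11 + C) (l(C) = (2*C)*(-11 + C) = 2*C*(-11 + C))
O = 8153 (O = (31 - 6*7²)*(-11 - 20) = (31 - 6*49)*(-31) = (31 - 294)*(-31) = -263*(-31) = 8153)
l(8) + 2*O = 2*8*(-11 + 8) + 2*8153 = 2*8*(-3) + 16306 = -48 + 16306 = 16258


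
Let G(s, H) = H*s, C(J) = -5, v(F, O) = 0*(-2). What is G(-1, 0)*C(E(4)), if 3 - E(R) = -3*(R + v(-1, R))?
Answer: 0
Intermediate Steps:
v(F, O) = 0
E(R) = 3 + 3*R (E(R) = 3 - (-3)*(R + 0) = 3 - (-3)*R = 3 + 3*R)
G(-1, 0)*C(E(4)) = (0*(-1))*(-5) = 0*(-5) = 0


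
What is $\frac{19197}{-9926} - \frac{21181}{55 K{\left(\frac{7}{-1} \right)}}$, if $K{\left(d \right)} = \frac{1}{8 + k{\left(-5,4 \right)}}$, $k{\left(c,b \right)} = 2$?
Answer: $- \frac{420696379}{109186} \approx -3853.0$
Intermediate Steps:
$K{\left(d \right)} = \frac{1}{10}$ ($K{\left(d \right)} = \frac{1}{8 + 2} = \frac{1}{10}$)
$\frac{19197}{-9926} - \frac{21181}{55 K{\left(\frac{7}{-1} \right)}} = \frac{19197}{-9926} - \frac{21181}{55 \cdot \frac{1}{10}} = 19197 \left(- \frac{1}{9926}\right) - \frac{21181}{\frac{11}{2}} = - \frac{19197}{9926} - \frac{42362}{11} = - \frac{420696379}{109186}$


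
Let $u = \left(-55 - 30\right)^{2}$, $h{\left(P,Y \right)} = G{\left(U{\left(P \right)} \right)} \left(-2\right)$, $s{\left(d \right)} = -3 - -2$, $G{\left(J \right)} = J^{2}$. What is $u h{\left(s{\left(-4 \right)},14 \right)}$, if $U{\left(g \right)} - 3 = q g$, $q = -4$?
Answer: $-708050$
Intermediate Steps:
$U{\left(g \right)} = 3 - 4 g$
$s{\left(d \right)} = -1$ ($s{\left(d \right)} = -3 + 2 = -1$)
$h{\left(P,Y \right)} = - 2 \left(3 - 4 P\right)^{2}$ ($h{\left(P,Y \right)} = \left(3 - 4 P\right)^{2} \left(-2\right) = - 2 \left(3 - 4 P\right)^{2}$)
$u = 7225$ ($u = \left(-85\right)^{2} = 7225$)
$u h{\left(s{\left(-4 \right)},14 \right)} = 7225 \left(- 2 \left(-3 + 4 \left(-1\right)\right)^{2}\right) = 7225 \left(- 2 \left(-3 - 4\right)^{2}\right) = 7225 \left(- 2 \left(-7\right)^{2}\right) = 7225 \left(\left(-2\right) 49\right) = 7225 \left(-98\right) = -708050$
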